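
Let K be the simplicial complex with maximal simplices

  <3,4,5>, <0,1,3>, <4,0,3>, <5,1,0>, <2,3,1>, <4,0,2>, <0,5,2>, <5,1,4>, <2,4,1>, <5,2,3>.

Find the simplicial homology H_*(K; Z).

H_0 ≅ Z,  H_1 ≅ Z/2Z,  H_2 = 0.

Order the vertices as 0 < 1 < 2 < 3 < 4 < 5. Listing each simplex with vertices in this order, K has dimension 2 with simplices:

  0-simplices (6): [0], [1], [2], [3], [4], [5]
  1-simplices (15): [0,1], [0,2], [0,3], [0,4], [0,5], [1,2], [1,3], [1,4], [1,5], [2,3], [2,4], [2,5], [3,4], [3,5], [4,5]
  2-simplices (10): [0,1,3], [0,1,5], [0,2,4], [0,2,5], [0,3,4], [1,2,3], [1,2,4], [1,4,5], [2,3,5], [3,4,5]

Hence C_0 ≅ Z^6, C_1 ≅ Z^15, C_2 ≅ Z^10.

∂_1: C_1 → C_0 is given by ∂[p,q] = [q] − [p]. For instance
  ∂[2,4] = [4] − [2].
This gives a 6×15 integer matrix of rank 5; reducing to Smith normal form yields diagonal entries (1,1,1,1,1).

∂_2: C_2 → C_1 sends each 2-simplex [p,q,r] to [q,r] − [p,r] + [p,q]. For instance
  ∂[0,2,5] = [2,5] − [0,5] + [0,2],
  ∂[1,2,4] = [2,4] − [1,4] + [1,2].
The 15×10 boundary matrix has rank 10 and Smith normal form diag(1,1,1,1,1,1,1,1,1,2).

Now H_k = ker ∂_k / im ∂_{k+1}, so:

  H_0: rank C_0 − rank ∂_1 = 6 − 5 = 1, and the invariant factors of ∂_1 are all 1, so H_0 = Z.
  H_1: rank ker ∂_1 − rank ∂_2 = (15 − 5) − 10 = 0, and ∂_2 has invariant factor 2 > 1, so H_1 = Z/2Z.
  H_2: rank ker ∂_2 − rank ∂_3 = (10 − 10) − 0 = 0, and there is no ∂_3, so H_2 = 0.

As a check, the Euler characteristic is 6 − 15 + 10 = 1, which agrees with 1 − 0 + 0 = 1.
(K is a triangulation of the real projective plane RP^2.)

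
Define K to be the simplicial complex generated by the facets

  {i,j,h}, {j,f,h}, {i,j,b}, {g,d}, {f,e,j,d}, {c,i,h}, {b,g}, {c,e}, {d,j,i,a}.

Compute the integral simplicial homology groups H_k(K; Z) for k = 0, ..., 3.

H_0 = Z,  H_1 = Z^2,  H_2 = 0,  H_3 = 0.

Take the total order a < b < c < d < e < f < g < h < i < j on the vertex set. Then K (dimension 3) consists of the simplices:

  0-simplices (10): a, b, c, d, e, f, g, h, i, j
  1-simplices (21): ad, ai, aj, bg, bi, bj, ce, ch, ci, de, df, dg, di, dj, ef, ej, fh, fj, hi, hj, ij
  2-simplices (12): adi, adj, aij, bij, chi, def, dej, dfj, dij, efj, fhj, hij
  3-simplices (2): adij, defj

giving chain groups C_0 ≅ Z^10, C_1 ≅ Z^21, C_2 ≅ Z^12, C_3 ≅ Z^2.

The boundary map ∂_1: C_1 → C_0 is given by ∂[p,q] = [q] − [p]. For instance
  ∂ai = i − a.
The 10×21 boundary matrix has rank 9 and Smith normal form diag(1,1,1,1,1,1,1,1,1).

The boundary map ∂_2: C_2 → C_1 sends each 2-simplex [p,q,r] to [q,r] − [p,r] + [p,q]. For instance
  ∂adi = di − ai + ad,
  ∂adj = dj − aj + ad.
The 21×12 boundary matrix has rank 10 and Smith normal form diag(1,1,1,1,1,1,1,1,1,1).

The boundary map ∂_3: C_3 → C_2 sends each 3-simplex σ to the alternating sum Σ_i (−1)^i (σ with its i-th vertex removed). For instance
  ∂defj = efj − dfj + dej − def,
  ∂adij = dij − aij + adj − adi.
The resulting 12×2 matrix has rank 2, and its Smith normal form has invariant factors (1,1).

From H_k ≅ ker(∂_k) / im(∂_{k+1}) we obtain:

  H_0: rank C_0 − rank ∂_1 = 10 − 9 = 1, and the invariant factors of ∂_1 are all 1, so H_0 = Z.
  H_1: rank ker ∂_1 − rank ∂_2 = (21 − 9) − 10 = 2, and the invariant factors of ∂_2 are all 1, so H_1 = Z^2.
  H_2: rank ker ∂_2 − rank ∂_3 = (12 − 10) − 2 = 0, and the invariant factors of ∂_3 are all 1, so H_2 = 0.
  H_3: rank ker ∂_3 − rank ∂_4 = (2 − 2) − 0 = 0, and there is no ∂_4, so H_3 = 0.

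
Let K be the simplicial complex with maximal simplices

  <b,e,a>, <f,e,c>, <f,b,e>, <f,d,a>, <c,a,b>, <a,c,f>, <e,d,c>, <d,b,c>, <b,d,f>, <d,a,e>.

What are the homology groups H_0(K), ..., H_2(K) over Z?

H_0 ≅ Z,  H_1 ≅ Z/2,  H_2 = 0.

Fix the vertex order a < b < c < d < e < f and write every simplex with vertices in increasing order. Then dim K = 2 and the simplices of K are:

  0-simplices (6): a, b, c, d, e, f
  1-simplices (15): ab, ac, ad, ae, af, bc, bd, be, bf, cd, ce, cf, de, df, ef
  2-simplices (10): abc, abe, acf, ade, adf, bcd, bdf, bef, cde, cef

Hence C_0 ≅ Z^6, C_1 ≅ Z^15, C_2 ≅ Z^10.

Boundary ∂_1: C_1 → C_0 is given by ∂[p,q] = [q] − [p]. For instance
  ∂ac = c − a.
The 6×15 boundary matrix has rank 5 and Smith normal form diag(1,1,1,1,1).

Boundary ∂_2: C_2 → C_1 sends each 2-simplex [p,q,r] to [q,r] − [p,r] + [p,q]. For instance
  ∂cef = ef − cf + ce,
  ∂abc = bc − ac + ab.
As a 15×10 matrix over Z this has rank 10, with invariant factors (1,1,1,1,1,1,1,1,1,2).

Now H_k = ker ∂_k / im ∂_{k+1}, so:

  H_0: rank C_0 − rank ∂_1 = 6 − 5 = 1, and the invariant factors of ∂_1 are all 1, so H_0 = Z.
  H_1: rank ker ∂_1 − rank ∂_2 = (15 − 5) − 10 = 0, and ∂_2 has invariant factor 2 > 1, so H_1 = Z/2.
  H_2: rank ker ∂_2 − rank ∂_3 = (10 − 10) − 0 = 0, and there is no ∂_3, so H_2 = 0.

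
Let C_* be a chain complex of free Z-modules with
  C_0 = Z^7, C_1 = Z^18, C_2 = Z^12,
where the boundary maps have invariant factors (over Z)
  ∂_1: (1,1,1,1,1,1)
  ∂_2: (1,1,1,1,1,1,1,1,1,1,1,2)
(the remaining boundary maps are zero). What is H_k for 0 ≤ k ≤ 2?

H_0 = Z,  H_1 = Z/2,  H_2 = 0.

H_0: b_0 = 7 − 0 − 6 = 1; torsion from ∂_1 factors > 1: none. So H_0 = Z.
H_1: b_1 = 18 − 6 − 12 = 0; torsion from ∂_2 factors > 1: [2]. So H_1 = Z/2.
H_2: b_2 = 12 − 12 − 0 = 0; torsion from ∂_3 factors > 1: none. So H_2 = 0.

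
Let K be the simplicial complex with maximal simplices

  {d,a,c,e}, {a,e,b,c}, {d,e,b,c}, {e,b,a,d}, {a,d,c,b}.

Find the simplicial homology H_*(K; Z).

H_0 = Z,  H_1 = 0,  H_2 = 0,  H_3 = Z.

We work with the vertex ordering a < b < c < d < e. The simplices of K, each written with vertices in increasing order, are:

  0-simplices (5): a, b, c, d, e
  1-simplices (10): ab, ac, ad, ae, bc, bd, be, cd, ce, de
  2-simplices (10): abc, abd, abe, acd, ace, ade, bcd, bce, bde, cde
  3-simplices (5): abcd, abce, abde, acde, bcde

Hence C_0 ≅ Z^5, C_1 ≅ Z^10, C_2 ≅ Z^10, C_3 ≅ Z^5.

The boundary map ∂_1: C_1 → C_0 sends each edge [p,q] (with p < q) to q − p. For instance
  ∂bc = c − b.
This gives a 5×10 integer matrix of rank 4; reducing to Smith normal form yields diagonal entries (1,1,1,1).

∂_2: C_2 → C_1 sends each 2-simplex [p,q,r] to [q,r] − [p,r] + [p,q]. For instance
  ∂abd = bd − ad + ab,
  ∂bde = de − be + bd.
The 10×10 boundary matrix has rank 6 and Smith normal form diag(1,1,1,1,1,1).

Boundary ∂_3: C_3 → C_2 sends each 3-simplex σ to the alternating sum Σ_i (−1)^i (σ with its i-th vertex removed). For instance
  ∂abde = bde − ade + abe − abd,
  ∂abcd = bcd − acd + abd − abc.
This gives a 10×5 integer matrix of rank 4; reducing to Smith normal form yields diagonal entries (1,1,1,1).

Now H_k = ker ∂_k / im ∂_{k+1}, so:

  H_0: rank C_0 − rank ∂_1 = 5 − 4 = 1, and the invariant factors of ∂_1 are all 1, so H_0 = Z.
  H_1: rank ker ∂_1 − rank ∂_2 = (10 − 4) − 6 = 0, and the invariant factors of ∂_2 are all 1, so H_1 = 0.
  H_2: rank ker ∂_2 − rank ∂_3 = (10 − 6) − 4 = 0, and the invariant factors of ∂_3 are all 1, so H_2 = 0.
  H_3: rank ker ∂_3 − rank ∂_4 = (5 − 4) − 0 = 1, and there is no ∂_4, so H_3 = Z.

As a check, the Euler characteristic is 5 − 10 + 10 − 5 = 0, which agrees with 1 − 0 + 0 − 1 = 0.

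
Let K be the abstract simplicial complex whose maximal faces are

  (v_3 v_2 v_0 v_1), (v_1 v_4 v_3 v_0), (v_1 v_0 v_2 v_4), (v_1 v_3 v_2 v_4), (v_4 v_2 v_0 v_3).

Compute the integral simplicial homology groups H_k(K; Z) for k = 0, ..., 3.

H_0 = Z,  H_1 = 0,  H_2 = 0,  H_3 = Z.

Order the vertices as v_0 < v_1 < v_2 < v_3 < v_4. Listing each simplex with vertices in this order, K has dimension 3 with simplices:

  0-simplices (5): [v_0], [v_1], [v_2], [v_3], [v_4]
  1-simplices (10): [v_0,v_1], [v_0,v_2], [v_0,v_3], [v_0,v_4], [v_1,v_2], [v_1,v_3], [v_1,v_4], [v_2,v_3], [v_2,v_4], [v_3,v_4]
  2-simplices (10): [v_0,v_1,v_2], [v_0,v_1,v_3], [v_0,v_1,v_4], [v_0,v_2,v_3], [v_0,v_2,v_4], [v_0,v_3,v_4], [v_1,v_2,v_3], [v_1,v_2,v_4], [v_1,v_3,v_4], [v_2,v_3,v_4]
  3-simplices (5): [v_0,v_1,v_2,v_3], [v_0,v_1,v_2,v_4], [v_0,v_1,v_3,v_4], [v_0,v_2,v_3,v_4], [v_1,v_2,v_3,v_4]

giving chain groups C_0 ≅ Z^5, C_1 ≅ Z^10, C_2 ≅ Z^10, C_3 ≅ Z^5.

The boundary map ∂_1: C_1 → C_0 maps an edge to its endpoints' difference, ∂[p,q] = q − p.
The 5×10 boundary matrix has rank 4 and Smith normal form diag(1,1,1,1).

Boundary ∂_2: C_2 → C_1 acts by ∂[p,q,r] = [q,r] − [p,r] + [p,q]. For instance
  ∂[v_0,v_1,v_4] = [v_1,v_4] − [v_0,v_4] + [v_0,v_1],
  ∂[v_0,v_2,v_3] = [v_2,v_3] − [v_0,v_3] + [v_0,v_2].
As a 10×10 matrix over Z this has rank 6, with invariant factors (1,1,1,1,1,1).

∂_3: C_3 → C_2 sends each 3-simplex σ to the alternating sum Σ_i (−1)^i (σ with its i-th vertex removed). For instance
  ∂[v_0,v_1,v_3,v_4] = [v_1,v_3,v_4] − [v_0,v_3,v_4] + [v_0,v_1,v_4] − [v_0,v_1,v_3],
  ∂[v_1,v_2,v_3,v_4] = [v_2,v_3,v_4] − [v_1,v_3,v_4] + [v_1,v_2,v_4] − [v_1,v_2,v_3].
The 10×5 boundary matrix has rank 4 and Smith normal form diag(1,1,1,1).

From H_k ≅ ker(∂_k) / im(∂_{k+1}) we obtain:

  H_0: rank C_0 − rank ∂_1 = 5 − 4 = 1, and the invariant factors of ∂_1 are all 1, so H_0 ≅ Z.
  H_1: rank ker ∂_1 − rank ∂_2 = (10 − 4) − 6 = 0, and the invariant factors of ∂_2 are all 1, so H_1 ≅ 0.
  H_2: rank ker ∂_2 − rank ∂_3 = (10 − 6) − 4 = 0, and the invariant factors of ∂_3 are all 1, so H_2 ≅ 0.
  H_3: rank ker ∂_3 − rank ∂_4 = (5 − 4) − 0 = 1, and there is no ∂_4, so H_3 ≅ Z.

(K is a triangulation of the 3-sphere S^3.)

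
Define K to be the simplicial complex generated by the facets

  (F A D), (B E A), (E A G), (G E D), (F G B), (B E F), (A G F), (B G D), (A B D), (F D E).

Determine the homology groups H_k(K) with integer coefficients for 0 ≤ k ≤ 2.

H_0 ≅ Z,  H_1 ≅ Z/2,  H_2 = 0.

Take the total order A < B < D < E < F < G on the vertex set. Then K (dimension 2) consists of the simplices:

  0-simplices (6): A, B, D, E, F, G
  1-simplices (15): AB, AD, AE, AF, AG, BD, BE, BF, BG, DE, DF, DG, EF, EG, FG
  2-simplices (10): ABD, ABE, ADF, AEG, AFG, BDG, BEF, BFG, DEF, DEG

so the chain groups are C_0 ≅ Z^6, C_1 ≅ Z^15, C_2 ≅ Z^10.

Boundary ∂_1: C_1 → C_0 is given by ∂[p,q] = [q] − [p].
This gives a 6×15 integer matrix of rank 5; reducing to Smith normal form yields diagonal entries (1,1,1,1,1).

Boundary ∂_2: C_2 → C_1 sends each 2-simplex [p,q,r] to [q,r] − [p,r] + [p,q]. For instance
  ∂BFG = FG − BG + BF,
  ∂DEF = EF − DF + DE.
This gives a 15×10 integer matrix of rank 10; reducing to Smith normal form yields diagonal entries (1,1,1,1,1,1,1,1,1,2).

Reading off H_k = ker ∂_k / im ∂_{k+1}:

  H_0: rank C_0 − rank ∂_1 = 6 − 5 = 1, and the invariant factors of ∂_1 are all 1, so H_0 = Z.
  H_1: rank ker ∂_1 − rank ∂_2 = (15 − 5) − 10 = 0, and ∂_2 has invariant factor 2 > 1, so H_1 = Z/2.
  H_2: rank ker ∂_2 − rank ∂_3 = (10 − 10) − 0 = 0, and there is no ∂_3, so H_2 = 0.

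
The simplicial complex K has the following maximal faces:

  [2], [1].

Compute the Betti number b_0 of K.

Order the vertices as 1 < 2. Listing each simplex with vertices in this order, K has dimension 0 with simplices:

  0-simplices (2): [1], [2]

so the chain groups are C_0 ≅ Z^2.

Now H_k = ker ∂_k / im ∂_{k+1}, so:

  H_0: rank C_0 − rank ∂_1 = 2 − 0 = 2, and there is no ∂_1, so H_0 ≅ Z^2.

Hence the Betti numbers are b_0 = 2.

b_0 = 2.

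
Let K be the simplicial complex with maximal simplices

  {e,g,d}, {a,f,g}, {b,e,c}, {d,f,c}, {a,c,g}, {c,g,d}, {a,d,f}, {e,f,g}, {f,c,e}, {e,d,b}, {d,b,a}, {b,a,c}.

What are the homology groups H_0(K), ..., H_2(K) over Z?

H_0 = Z,  H_1 = Z/2,  H_2 = 0.

Fix the vertex order a < b < c < d < e < f < g and write every simplex with vertices in increasing order. Then dim K = 2 and the simplices of K are:

  0-simplices (7): a, b, c, d, e, f, g
  1-simplices (18): ab, ac, ad, af, ag, bc, bd, be, cd, ce, cf, cg, de, df, dg, ef, eg, fg
  2-simplices (12): abc, abd, acg, adf, afg, bce, bde, cdf, cdg, cef, deg, efg

Hence C_0 ≅ Z^7, C_1 ≅ Z^18, C_2 ≅ Z^12.

The boundary map ∂_1: C_1 → C_0 maps an edge to its endpoints' difference, ∂[p,q] = q − p. For instance
  ∂eg = g − e.
The resulting 7×18 matrix has rank 6, and its Smith normal form has invariant factors (1,1,1,1,1,1).

The boundary map ∂_2: C_2 → C_1 maps a triangle to the signed sum of its edges. For instance
  ∂bde = de − be + bd,
  ∂acg = cg − ag + ac.
The resulting 18×12 matrix has rank 12, and its Smith normal form has invariant factors (1,1,1,1,1,1,1,1,1,1,1,2).

Now H_k = ker ∂_k / im ∂_{k+1}, so:

  H_0: rank C_0 − rank ∂_1 = 7 − 6 = 1, and the invariant factors of ∂_1 are all 1, so H_0 = Z.
  H_1: rank ker ∂_1 − rank ∂_2 = (18 − 6) − 12 = 0, and ∂_2 has invariant factor 2 > 1, so H_1 = Z/2.
  H_2: rank ker ∂_2 − rank ∂_3 = (12 − 12) − 0 = 0, and there is no ∂_3, so H_2 = 0.

As a check, the Euler characteristic is 7 − 18 + 12 = 1, which agrees with 1 − 0 + 0 = 1.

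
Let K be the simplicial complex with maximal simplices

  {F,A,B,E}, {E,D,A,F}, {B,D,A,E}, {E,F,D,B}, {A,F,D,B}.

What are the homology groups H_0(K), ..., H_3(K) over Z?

Order the vertices as A < B < D < E < F. Listing each simplex with vertices in this order, K has dimension 3 with simplices:

  0-simplices (5): A, B, D, E, F
  1-simplices (10): AB, AD, AE, AF, BD, BE, BF, DE, DF, EF
  2-simplices (10): ABD, ABE, ABF, ADE, ADF, AEF, BDE, BDF, BEF, DEF
  3-simplices (5): ABDE, ABDF, ABEF, ADEF, BDEF

Hence C_0 ≅ Z^5, C_1 ≅ Z^10, C_2 ≅ Z^10, C_3 ≅ Z^5.

Boundary ∂_1: C_1 → C_0 maps an edge to its endpoints' difference, ∂[p,q] = q − p.
This gives a 5×10 integer matrix of rank 4; reducing to Smith normal form yields diagonal entries (1,1,1,1).

∂_2: C_2 → C_1 sends each 2-simplex [p,q,r] to [q,r] − [p,r] + [p,q]. For instance
  ∂ADF = DF − AF + AD,
  ∂BDE = DE − BE + BD.
This gives a 10×10 integer matrix of rank 6; reducing to Smith normal form yields diagonal entries (1,1,1,1,1,1).

The boundary map ∂_3: C_3 → C_2 sends each 3-simplex σ to the alternating sum Σ_i (−1)^i (σ with its i-th vertex removed). For instance
  ∂ABDF = BDF − ADF + ABF − ABD,
  ∂BDEF = DEF − BEF + BDF − BDE.
This gives a 10×5 integer matrix of rank 4; reducing to Smith normal form yields diagonal entries (1,1,1,1).

Now H_k = ker ∂_k / im ∂_{k+1}, so:

  H_0: rank C_0 − rank ∂_1 = 5 − 4 = 1, and the invariant factors of ∂_1 are all 1, so H_0 = Z.
  H_1: rank ker ∂_1 − rank ∂_2 = (10 − 4) − 6 = 0, and the invariant factors of ∂_2 are all 1, so H_1 = 0.
  H_2: rank ker ∂_2 − rank ∂_3 = (10 − 6) − 4 = 0, and the invariant factors of ∂_3 are all 1, so H_2 = 0.
  H_3: rank ker ∂_3 − rank ∂_4 = (5 − 4) − 0 = 1, and there is no ∂_4, so H_3 = Z.

H_0 = Z,  H_1 = 0,  H_2 = 0,  H_3 = Z.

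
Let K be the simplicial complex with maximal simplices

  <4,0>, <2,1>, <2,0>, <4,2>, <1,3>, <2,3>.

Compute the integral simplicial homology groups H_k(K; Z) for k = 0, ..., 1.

H_0 = Z,  H_1 = Z^2.

Fix the vertex order 0 < 1 < 2 < 3 < 4 and write every simplex with vertices in increasing order. Then dim K = 1 and the simplices of K are:

  0-simplices (5): [0], [1], [2], [3], [4]
  1-simplices (6): [0,2], [0,4], [1,2], [1,3], [2,3], [2,4]

so the chain groups are C_0 ≅ Z^5, C_1 ≅ Z^6.

The boundary map ∂_1: C_1 → C_0 is given by ∂[p,q] = [q] − [p]. For instance
  ∂[2,4] = [4] − [2].
This gives a 5×6 integer matrix of rank 4; reducing to Smith normal form yields diagonal entries (1,1,1,1).

Reading off H_k = ker ∂_k / im ∂_{k+1}:

  H_0: rank C_0 − rank ∂_1 = 5 − 4 = 1, and the invariant factors of ∂_1 are all 1, so H_0 = Z.
  H_1: rank ker ∂_1 − rank ∂_2 = (6 − 4) − 0 = 2, and there is no ∂_2, so H_1 = Z^2.

As a check, the Euler characteristic is 5 − 6 = -1, which agrees with 1 − 2 = -1.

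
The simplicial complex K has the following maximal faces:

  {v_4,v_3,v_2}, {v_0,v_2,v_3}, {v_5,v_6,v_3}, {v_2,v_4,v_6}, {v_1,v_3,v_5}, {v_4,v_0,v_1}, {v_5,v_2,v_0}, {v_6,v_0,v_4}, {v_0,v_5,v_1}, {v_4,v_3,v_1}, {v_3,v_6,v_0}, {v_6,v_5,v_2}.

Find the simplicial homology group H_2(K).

Fix the vertex order v_0 < v_1 < v_2 < v_3 < v_4 < v_5 < v_6 and write every simplex with vertices in increasing order. Then dim K = 2 and the simplices of K are:

  0-simplices (7): [v_0], [v_1], [v_2], [v_3], [v_4], [v_5], [v_6]
  1-simplices (18): (18 of them)
  2-simplices (12): (12 of them)

so the chain groups are C_0 ≅ Z^7, C_1 ≅ Z^18, C_2 ≅ Z^12.

∂_1: C_1 → C_0 sends each edge [p,q] (with p < q) to q − p. For instance
  ∂[v_0,v_1] = [v_1] − [v_0].
The 7×18 boundary matrix has rank 6 and Smith normal form diag(1,1,1,1,1,1).

∂_2: C_2 → C_1 maps a triangle to the signed sum of its edges. For instance
  ∂[v_1,v_3,v_5] = [v_3,v_5] − [v_1,v_5] + [v_1,v_3],
  ∂[v_3,v_5,v_6] = [v_5,v_6] − [v_3,v_6] + [v_3,v_5].
The 18×12 boundary matrix has rank 12 and Smith normal form diag(1,1,1,1,1,1,1,1,1,1,1,2).

Computing H_k = (kernel of ∂_k) / (image of ∂_{k+1}):

  H_2: rank ker ∂_2 − rank ∂_3 = (12 − 12) − 0 = 0, and there is no ∂_3, so H_2 = 0.

H_2 = 0.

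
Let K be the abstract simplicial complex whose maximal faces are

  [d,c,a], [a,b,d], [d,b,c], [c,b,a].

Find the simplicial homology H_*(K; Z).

Take the total order a < b < c < d on the vertex set. Then K (dimension 2) consists of the simplices:

  0-simplices (4): a, b, c, d
  1-simplices (6): ab, ac, ad, bc, bd, cd
  2-simplices (4): abc, abd, acd, bcd

giving chain groups C_0 ≅ Z^4, C_1 ≅ Z^6, C_2 ≅ Z^4.

The boundary map ∂_1: C_1 → C_0 maps an edge to its endpoints' difference, ∂[p,q] = q − p. For instance
  ∂ad = d − a.
This gives a 4×6 integer matrix of rank 3; reducing to Smith normal form yields diagonal entries (1,1,1).

The boundary map ∂_2: C_2 → C_1 acts by ∂[p,q,r] = [q,r] − [p,r] + [p,q]. For instance
  ∂abd = bd − ad + ab,
  ∂acd = cd − ad + ac.
As a 6×4 matrix over Z this has rank 3, with invariant factors (1,1,1).

Now H_k = ker ∂_k / im ∂_{k+1}, so:

  H_0: rank C_0 − rank ∂_1 = 4 − 3 = 1, and the invariant factors of ∂_1 are all 1, so H_0 = Z.
  H_1: rank ker ∂_1 − rank ∂_2 = (6 − 3) − 3 = 0, and the invariant factors of ∂_2 are all 1, so H_1 = 0.
  H_2: rank ker ∂_2 − rank ∂_3 = (4 − 3) − 0 = 1, and there is no ∂_3, so H_2 = Z.

(K is a triangulation of the 2-sphere S^2.)

H_0 ≅ Z,  H_1 = 0,  H_2 ≅ Z.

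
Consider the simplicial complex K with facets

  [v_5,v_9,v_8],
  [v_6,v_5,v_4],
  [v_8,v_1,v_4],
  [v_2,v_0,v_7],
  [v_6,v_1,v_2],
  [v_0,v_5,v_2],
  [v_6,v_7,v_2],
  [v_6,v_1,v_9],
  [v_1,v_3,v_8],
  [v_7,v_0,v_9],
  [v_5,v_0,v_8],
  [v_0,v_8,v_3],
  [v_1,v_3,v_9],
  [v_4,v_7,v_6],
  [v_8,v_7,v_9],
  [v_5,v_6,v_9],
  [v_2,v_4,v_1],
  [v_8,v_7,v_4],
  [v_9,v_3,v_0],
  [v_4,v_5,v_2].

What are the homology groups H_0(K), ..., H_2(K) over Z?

H_0 = Z,  H_1 = Z ⊕ Z_2,  H_2 = 0.

Order the vertices as v_0 < v_1 < v_2 < v_3 < v_4 < v_5 < v_6 < v_7 < v_8 < v_9. Listing each simplex with vertices in this order, K has dimension 2 with simplices:

  0-simplices (10): [v_0], [v_1], [v_2], [v_3], [v_4], [v_5], [v_6], [v_7], [v_8], [v_9]
  1-simplices (30): (30 of them)
  2-simplices (20): (20 of them)

so the chain groups are C_0 ≅ Z^10, C_1 ≅ Z^30, C_2 ≅ Z^20.

The boundary map ∂_1: C_1 → C_0 is given by ∂[p,q] = [q] − [p]. For instance
  ∂[v_2,v_4] = [v_4] − [v_2].
As a 10×30 matrix over Z this has rank 9, with invariant factors (1,1,1,1,1,1,1,1,1).

Boundary ∂_2: C_2 → C_1 acts by ∂[p,q,r] = [q,r] − [p,r] + [p,q]. For instance
  ∂[v_5,v_6,v_9] = [v_6,v_9] − [v_5,v_9] + [v_5,v_6],
  ∂[v_2,v_6,v_7] = [v_6,v_7] − [v_2,v_7] + [v_2,v_6].
As a 30×20 matrix over Z this has rank 20, with invariant factors (1,1,1,1,1,1,1,1,1,1,1,1,1,1,1,1,1,1,1,2).

Now H_k = ker ∂_k / im ∂_{k+1}, so:

  H_0: rank C_0 − rank ∂_1 = 10 − 9 = 1, and the invariant factors of ∂_1 are all 1, so H_0 = Z.
  H_1: rank ker ∂_1 − rank ∂_2 = (30 − 9) − 20 = 1, and ∂_2 has invariant factor 2 > 1, so H_1 = Z ⊕ Z_2.
  H_2: rank ker ∂_2 − rank ∂_3 = (20 − 20) − 0 = 0, and there is no ∂_3, so H_2 = 0.

As a check, the Euler characteristic is 10 − 30 + 20 = 0, which agrees with 1 − 1 + 0 = 0.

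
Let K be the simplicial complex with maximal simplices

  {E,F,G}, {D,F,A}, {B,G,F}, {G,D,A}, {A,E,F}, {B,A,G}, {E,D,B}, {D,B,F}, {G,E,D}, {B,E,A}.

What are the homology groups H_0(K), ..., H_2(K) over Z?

Fix the vertex order A < B < D < E < F < G and write every simplex with vertices in increasing order. Then dim K = 2 and the simplices of K are:

  0-simplices (6): A, B, D, E, F, G
  1-simplices (15): AB, AD, AE, AF, AG, BD, BE, BF, BG, DE, DF, DG, EF, EG, FG
  2-simplices (10): ABE, ABG, ADF, ADG, AEF, BDE, BDF, BFG, DEG, EFG

so the chain groups are C_0 ≅ Z^6, C_1 ≅ Z^15, C_2 ≅ Z^10.

The boundary map ∂_1: C_1 → C_0 is given by ∂[p,q] = [q] − [p].
The resulting 6×15 matrix has rank 5, and its Smith normal form has invariant factors (1,1,1,1,1).

Boundary ∂_2: C_2 → C_1 acts by ∂[p,q,r] = [q,r] − [p,r] + [p,q]. For instance
  ∂ABE = BE − AE + AB,
  ∂ADG = DG − AG + AD.
As a 15×10 matrix over Z this has rank 10, with invariant factors (1,1,1,1,1,1,1,1,1,2).

Computing H_k = (kernel of ∂_k) / (image of ∂_{k+1}):

  H_0: rank C_0 − rank ∂_1 = 6 − 5 = 1, and the invariant factors of ∂_1 are all 1, so H_0 = Z.
  H_1: rank ker ∂_1 − rank ∂_2 = (15 − 5) − 10 = 0, and ∂_2 has invariant factor 2 > 1, so H_1 = Z/2Z.
  H_2: rank ker ∂_2 − rank ∂_3 = (10 − 10) − 0 = 0, and there is no ∂_3, so H_2 = 0.

H_0 = Z,  H_1 = Z/2Z,  H_2 = 0.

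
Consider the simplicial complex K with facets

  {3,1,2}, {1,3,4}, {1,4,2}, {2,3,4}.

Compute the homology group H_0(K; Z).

We work with the vertex ordering 1 < 2 < 3 < 4. The simplices of K, each written with vertices in increasing order, are:

  0-simplices (4): [1], [2], [3], [4]
  1-simplices (6): [1,2], [1,3], [1,4], [2,3], [2,4], [3,4]
  2-simplices (4): [1,2,3], [1,2,4], [1,3,4], [2,3,4]

Hence C_0 ≅ Z^4, C_1 ≅ Z^6, C_2 ≅ Z^4.

The boundary map ∂_1: C_1 → C_0 maps an edge to its endpoints' difference, ∂[p,q] = q − p. For instance
  ∂[2,4] = [4] − [2].
This gives a 4×6 integer matrix of rank 3; reducing to Smith normal form yields diagonal entries (1,1,1).

∂_2: C_2 → C_1 maps a triangle to the signed sum of its edges. For instance
  ∂[2,3,4] = [3,4] − [2,4] + [2,3],
  ∂[1,3,4] = [3,4] − [1,4] + [1,3].
The 6×4 boundary matrix has rank 3 and Smith normal form diag(1,1,1).

Reading off H_k = ker ∂_k / im ∂_{k+1}:

  H_0: rank C_0 − rank ∂_1 = 4 − 3 = 1, and the invariant factors of ∂_1 are all 1, so H_0 = Z.

H_0 = Z.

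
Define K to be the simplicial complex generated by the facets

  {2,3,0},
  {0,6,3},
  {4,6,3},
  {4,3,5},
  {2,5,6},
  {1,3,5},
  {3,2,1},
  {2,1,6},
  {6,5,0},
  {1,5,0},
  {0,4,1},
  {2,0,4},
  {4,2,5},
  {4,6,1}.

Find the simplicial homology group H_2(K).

H_2 = Z.

Fix the vertex order 0 < 1 < 2 < 3 < 4 < 5 < 6 and write every simplex with vertices in increasing order. Then dim K = 2 and the simplices of K are:

  0-simplices (7): [0], [1], [2], [3], [4], [5], [6]
  1-simplices (21): [0,1], [0,2], [0,3], [0,4], [0,5], [0,6], [1,2], [1,3], [1,4], [1,5], [1,6], [2,3], [2,4], [2,5], [2,6], [3,4], [3,5], [3,6], [4,5], [4,6], [5,6]
  2-simplices (14): [0,1,4], [0,1,5], [0,2,3], [0,2,4], [0,3,6], [0,5,6], [1,2,3], [1,2,6], [1,3,5], [1,4,6], [2,4,5], [2,5,6], [3,4,5], [3,4,6]

so the chain groups are C_0 ≅ Z^7, C_1 ≅ Z^21, C_2 ≅ Z^14.

Boundary ∂_1: C_1 → C_0 sends each edge [p,q] (with p < q) to q − p. For instance
  ∂[1,4] = [4] − [1].
As a 7×21 matrix over Z this has rank 6, with invariant factors (1,1,1,1,1,1).

The boundary map ∂_2: C_2 → C_1 sends each 2-simplex [p,q,r] to [q,r] − [p,r] + [p,q]. For instance
  ∂[2,4,5] = [4,5] − [2,5] + [2,4],
  ∂[1,2,6] = [2,6] − [1,6] + [1,2].
The resulting 21×14 matrix has rank 13, and its Smith normal form has invariant factors (1,1,1,1,1,1,1,1,1,1,1,1,1).

Computing H_k = (kernel of ∂_k) / (image of ∂_{k+1}):

  H_2: rank ker ∂_2 − rank ∂_3 = (14 − 13) − 0 = 1, and there is no ∂_3, so H_2 ≅ Z.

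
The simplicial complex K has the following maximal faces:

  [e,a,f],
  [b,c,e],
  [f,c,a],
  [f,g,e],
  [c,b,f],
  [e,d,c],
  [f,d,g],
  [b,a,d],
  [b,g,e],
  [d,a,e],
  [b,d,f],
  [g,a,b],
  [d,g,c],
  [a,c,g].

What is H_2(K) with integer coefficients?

H_2 = Z.

We work with the vertex ordering a < b < c < d < e < f < g. The simplices of K, each written with vertices in increasing order, are:

  0-simplices (7): a, b, c, d, e, f, g
  1-simplices (21): ab, ac, ad, ae, af, ag, bc, bd, be, bf, bg, cd, ce, cf, cg, de, df, dg, ef, eg, fg
  2-simplices (14): abd, abg, acf, acg, ade, aef, bce, bcf, bdf, beg, cde, cdg, dfg, efg

so the chain groups are C_0 ≅ Z^7, C_1 ≅ Z^21, C_2 ≅ Z^14.

∂_1: C_1 → C_0 maps an edge to its endpoints' difference, ∂[p,q] = q − p.
The resulting 7×21 matrix has rank 6, and its Smith normal form has invariant factors (1,1,1,1,1,1).

∂_2: C_2 → C_1 sends each 2-simplex [p,q,r] to [q,r] − [p,r] + [p,q]. For instance
  ∂efg = fg − eg + ef,
  ∂bce = ce − be + bc.
As a 21×14 matrix over Z this has rank 13, with invariant factors (1,1,1,1,1,1,1,1,1,1,1,1,1).

Now H_k = ker ∂_k / im ∂_{k+1}, so:

  H_2: rank ker ∂_2 − rank ∂_3 = (14 − 13) − 0 = 1, and there is no ∂_3, so H_2 = Z.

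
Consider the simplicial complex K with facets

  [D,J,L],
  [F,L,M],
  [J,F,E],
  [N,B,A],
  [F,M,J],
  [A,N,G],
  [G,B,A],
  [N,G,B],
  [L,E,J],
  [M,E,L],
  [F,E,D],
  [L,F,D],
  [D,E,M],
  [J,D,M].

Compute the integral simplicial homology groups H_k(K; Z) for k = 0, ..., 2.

H_0 = Z^2,  H_1 = Z_2,  H_2 = Z.

Take the total order A < B < D < E < F < G < J < L < M < N on the vertex set. Then K (dimension 2) consists of the simplices:

  0-simplices (10): A, B, D, E, F, G, J, L, M, N
  1-simplices (21): AB, AG, AN, BG, BN, DE, DF, DJ, DL, DM, EF, EJ, EL, EM, FJ, FL, FM, GN, JL, JM, LM
  2-simplices (14): ABG, ABN, AGN, BGN, DEF, DEM, DFL, DJL, DJM, EFJ, EJL, ELM, FJM, FLM

giving chain groups C_0 ≅ Z^10, C_1 ≅ Z^21, C_2 ≅ Z^14.

Boundary ∂_1: C_1 → C_0 sends each edge [p,q] (with p < q) to q − p.
The resulting 10×21 matrix has rank 8, and its Smith normal form has invariant factors (1,1,1,1,1,1,1,1).

The boundary map ∂_2: C_2 → C_1 maps a triangle to the signed sum of its edges. For instance
  ∂BGN = GN − BN + BG,
  ∂ELM = LM − EM + EL.
The 21×14 boundary matrix has rank 13 and Smith normal form diag(1,1,1,1,1,1,1,1,1,1,1,1,2).

Computing H_k = (kernel of ∂_k) / (image of ∂_{k+1}):

  H_0: rank C_0 − rank ∂_1 = 10 − 8 = 2, and the invariant factors of ∂_1 are all 1, so H_0 ≅ Z^2.
  H_1: rank ker ∂_1 − rank ∂_2 = (21 − 8) − 13 = 0, and ∂_2 has invariant factor 2 > 1, so H_1 ≅ Z_2.
  H_2: rank ker ∂_2 − rank ∂_3 = (14 − 13) − 0 = 1, and there is no ∂_3, so H_2 ≅ Z.

As a check, the Euler characteristic is 10 − 21 + 14 = 3, which agrees with 2 − 0 + 1 = 3.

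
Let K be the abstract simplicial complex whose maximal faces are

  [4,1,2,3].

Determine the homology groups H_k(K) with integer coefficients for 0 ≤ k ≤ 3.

H_0 = Z,  H_1 = 0,  H_2 = 0,  H_3 = 0.

Order the vertices as 1 < 2 < 3 < 4. Listing each simplex with vertices in this order, K has dimension 3 with simplices:

  0-simplices (4): [1], [2], [3], [4]
  1-simplices (6): [1,2], [1,3], [1,4], [2,3], [2,4], [3,4]
  2-simplices (4): [1,2,3], [1,2,4], [1,3,4], [2,3,4]
  3-simplices (1): [1,2,3,4]

Hence C_0 ≅ Z^4, C_1 ≅ Z^6, C_2 ≅ Z^4, C_3 ≅ Z^1.

Boundary ∂_1: C_1 → C_0 maps an edge to its endpoints' difference, ∂[p,q] = q − p.
The 4×6 boundary matrix has rank 3 and Smith normal form diag(1,1,1).

∂_2: C_2 → C_1 maps a triangle to the signed sum of its edges. For instance
  ∂[1,3,4] = [3,4] − [1,4] + [1,3],
  ∂[1,2,3] = [2,3] − [1,3] + [1,2].
As a 6×4 matrix over Z this has rank 3, with invariant factors (1,1,1).

Boundary ∂_3: C_3 → C_2 sends each 3-simplex σ to the alternating sum Σ_i (−1)^i (σ with its i-th vertex removed). For instance
  ∂[1,2,3,4] = [2,3,4] − [1,3,4] + [1,2,4] − [1,2,3].
This gives a 4×1 integer matrix of rank 1; reducing to Smith normal form yields diagonal entries (1).

Reading off H_k = ker ∂_k / im ∂_{k+1}:

  H_0: rank C_0 − rank ∂_1 = 4 − 3 = 1, and the invariant factors of ∂_1 are all 1, so H_0 ≅ Z.
  H_1: rank ker ∂_1 − rank ∂_2 = (6 − 3) − 3 = 0, and the invariant factors of ∂_2 are all 1, so H_1 ≅ 0.
  H_2: rank ker ∂_2 − rank ∂_3 = (4 − 3) − 1 = 0, and the invariant factors of ∂_3 are all 1, so H_2 ≅ 0.
  H_3: rank ker ∂_3 − rank ∂_4 = (1 − 1) − 0 = 0, and there is no ∂_4, so H_3 ≅ 0.

As a check, the Euler characteristic is 4 − 6 + 4 − 1 = 1, which agrees with 1 − 0 + 0 − 0 = 1.
(K is a triangulation of the 3-simplex.)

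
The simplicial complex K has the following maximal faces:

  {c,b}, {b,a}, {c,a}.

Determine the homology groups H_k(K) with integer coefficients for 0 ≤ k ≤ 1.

H_0 ≅ Z,  H_1 ≅ Z.

We work with the vertex ordering a < b < c. The simplices of K, each written with vertices in increasing order, are:

  0-simplices (3): a, b, c
  1-simplices (3): ab, ac, bc

Hence C_0 ≅ Z^3, C_1 ≅ Z^3.

Boundary ∂_1: C_1 → C_0 maps an edge to its endpoints' difference, ∂[p,q] = q − p. For instance
  ∂ab = b − a.
The 3×3 boundary matrix has rank 2 and Smith normal form diag(1,1).

From H_k ≅ ker(∂_k) / im(∂_{k+1}) we obtain:

  H_0: rank C_0 − rank ∂_1 = 3 − 2 = 1, and the invariant factors of ∂_1 are all 1, so H_0 ≅ Z.
  H_1: rank ker ∂_1 − rank ∂_2 = (3 − 2) − 0 = 1, and there is no ∂_2, so H_1 ≅ Z.

As a check, the Euler characteristic is 3 − 3 = 0, which agrees with 1 − 1 = 0.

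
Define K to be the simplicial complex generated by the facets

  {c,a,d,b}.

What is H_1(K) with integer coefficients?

H_1 ≅ 0.

We work with the vertex ordering a < b < c < d. The simplices of K, each written with vertices in increasing order, are:

  0-simplices (4): a, b, c, d
  1-simplices (6): ab, ac, ad, bc, bd, cd
  2-simplices (4): abc, abd, acd, bcd
  3-simplices (1): abcd

so the chain groups are C_0 ≅ Z^4, C_1 ≅ Z^6, C_2 ≅ Z^4, C_3 ≅ Z^1.

The boundary map ∂_1: C_1 → C_0 sends each edge [p,q] (with p < q) to q − p. For instance
  ∂bc = c − b.
The resulting 4×6 matrix has rank 3, and its Smith normal form has invariant factors (1,1,1).

The boundary map ∂_2: C_2 → C_1 acts by ∂[p,q,r] = [q,r] − [p,r] + [p,q]. For instance
  ∂acd = cd − ad + ac,
  ∂abd = bd − ad + ab.
The resulting 6×4 matrix has rank 3, and its Smith normal form has invariant factors (1,1,1).

Boundary ∂_3: C_3 → C_2 sends each 3-simplex σ to the alternating sum Σ_i (−1)^i (σ with its i-th vertex removed). For instance
  ∂abcd = bcd − acd + abd − abc.
The resulting 4×1 matrix has rank 1, and its Smith normal form has invariant factors (1).

Now H_k = ker ∂_k / im ∂_{k+1}, so:

  H_1: rank ker ∂_1 − rank ∂_2 = (6 − 3) − 3 = 0, and the invariant factors of ∂_2 are all 1, so H_1 = 0.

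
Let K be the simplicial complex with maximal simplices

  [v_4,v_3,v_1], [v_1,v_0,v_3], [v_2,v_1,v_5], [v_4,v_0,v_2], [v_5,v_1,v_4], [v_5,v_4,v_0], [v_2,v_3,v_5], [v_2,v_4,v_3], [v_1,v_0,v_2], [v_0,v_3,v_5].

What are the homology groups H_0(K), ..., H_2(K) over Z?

H_0 ≅ Z,  H_1 ≅ Z/2,  H_2 = 0.

K has 6 vertices, 15 edges, 10 triangles.
rank ∂_0 = 0, rank ∂_1 = 5 ⇒ b_0 = 6 − 0 − 5 = 1; all invariant factors of ∂_1 are 1 so no torsion. So H_0 = Z.
rank ∂_1 = 5, rank ∂_2 = 10 ⇒ b_1 = 15 − 5 − 10 = 0; ∂_2 has invariant factor(s) [2] giving torsion. So H_1 = Z/2.
rank ∂_2 = 10, rank ∂_3 = 0 ⇒ b_2 = 10 − 10 − 0 = 0. So H_2 = 0.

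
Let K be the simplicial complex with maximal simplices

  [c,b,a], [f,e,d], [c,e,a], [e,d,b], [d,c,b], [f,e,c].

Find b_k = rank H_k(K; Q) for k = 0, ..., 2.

Take the total order a < b < c < d < e < f on the vertex set. Then K (dimension 2) consists of the simplices:

  0-simplices (6): a, b, c, d, e, f
  1-simplices (12): ab, ac, ae, bc, bd, be, cd, ce, cf, de, df, ef
  2-simplices (6): abc, ace, bcd, bde, cef, def

giving chain groups C_0 ≅ Z^6, C_1 ≅ Z^12, C_2 ≅ Z^6.

The boundary map ∂_1: C_1 → C_0 maps an edge to its endpoints' difference, ∂[p,q] = q − p. For instance
  ∂ac = c − a.
As a 6×12 matrix over Z this has rank 5, with invariant factors (1,1,1,1,1).

∂_2: C_2 → C_1 maps a triangle to the signed sum of its edges. For instance
  ∂cef = ef − cf + ce,
  ∂def = ef − df + de.
As a 12×6 matrix over Z this has rank 6, with invariant factors (1,1,1,1,1,1).

Now H_k = ker ∂_k / im ∂_{k+1}, so:

  H_0: rank C_0 − rank ∂_1 = 6 − 5 = 1, and the invariant factors of ∂_1 are all 1, so H_0 = Z.
  H_1: rank ker ∂_1 − rank ∂_2 = (12 − 5) − 6 = 1, and the invariant factors of ∂_2 are all 1, so H_1 = Z.
  H_2: rank ker ∂_2 − rank ∂_3 = (6 − 6) − 0 = 0, and there is no ∂_3, so H_2 = 0.

Hence the Betti numbers are b_0 = 1, b_1 = 1, b_2 = 0.

b_0 = 1, b_1 = 1, b_2 = 0.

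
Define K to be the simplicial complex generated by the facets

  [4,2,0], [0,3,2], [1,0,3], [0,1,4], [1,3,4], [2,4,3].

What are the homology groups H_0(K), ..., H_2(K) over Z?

K has 5 vertices, 9 edges, 6 triangles.
rank ∂_0 = 0, rank ∂_1 = 4 ⇒ b_0 = 5 − 0 − 4 = 1; all invariant factors of ∂_1 are 1 so no torsion. So H_0 = Z.
rank ∂_1 = 4, rank ∂_2 = 5 ⇒ b_1 = 9 − 4 − 5 = 0; all invariant factors of ∂_2 are 1 so no torsion. So H_1 = 0.
rank ∂_2 = 5, rank ∂_3 = 0 ⇒ b_2 = 6 − 5 − 0 = 1. So H_2 = Z.

H_0 ≅ Z,  H_1 = 0,  H_2 ≅ Z.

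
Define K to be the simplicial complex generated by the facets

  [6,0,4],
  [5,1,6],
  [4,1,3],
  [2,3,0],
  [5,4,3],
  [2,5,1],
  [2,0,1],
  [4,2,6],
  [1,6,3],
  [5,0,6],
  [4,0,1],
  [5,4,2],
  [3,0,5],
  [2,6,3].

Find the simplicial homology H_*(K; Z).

Fix the vertex order 0 < 1 < 2 < 3 < 4 < 5 < 6 and write every simplex with vertices in increasing order. Then dim K = 2 and the simplices of K are:

  0-simplices (7): [0], [1], [2], [3], [4], [5], [6]
  1-simplices (21): [0,1], [0,2], [0,3], [0,4], [0,5], [0,6], [1,2], [1,3], [1,4], [1,5], [1,6], [2,3], [2,4], [2,5], [2,6], [3,4], [3,5], [3,6], [4,5], [4,6], [5,6]
  2-simplices (14): [0,1,2], [0,1,4], [0,2,3], [0,3,5], [0,4,6], [0,5,6], [1,2,5], [1,3,4], [1,3,6], [1,5,6], [2,3,6], [2,4,5], [2,4,6], [3,4,5]

Hence C_0 ≅ Z^7, C_1 ≅ Z^21, C_2 ≅ Z^14.

∂_1: C_1 → C_0 maps an edge to its endpoints' difference, ∂[p,q] = q − p.
This gives a 7×21 integer matrix of rank 6; reducing to Smith normal form yields diagonal entries (1,1,1,1,1,1).

The boundary map ∂_2: C_2 → C_1 maps a triangle to the signed sum of its edges. For instance
  ∂[3,4,5] = [4,5] − [3,5] + [3,4],
  ∂[2,3,6] = [3,6] − [2,6] + [2,3].
The 21×14 boundary matrix has rank 13 and Smith normal form diag(1,1,1,1,1,1,1,1,1,1,1,1,1).

From H_k ≅ ker(∂_k) / im(∂_{k+1}) we obtain:

  H_0: rank C_0 − rank ∂_1 = 7 − 6 = 1, and the invariant factors of ∂_1 are all 1, so H_0 = Z.
  H_1: rank ker ∂_1 − rank ∂_2 = (21 − 6) − 13 = 2, and the invariant factors of ∂_2 are all 1, so H_1 = Z^2.
  H_2: rank ker ∂_2 − rank ∂_3 = (14 − 13) − 0 = 1, and there is no ∂_3, so H_2 = Z.

As a check, the Euler characteristic is 7 − 21 + 14 = 0, which agrees with 1 − 2 + 1 = 0.

H_0 = Z,  H_1 = Z^2,  H_2 = Z.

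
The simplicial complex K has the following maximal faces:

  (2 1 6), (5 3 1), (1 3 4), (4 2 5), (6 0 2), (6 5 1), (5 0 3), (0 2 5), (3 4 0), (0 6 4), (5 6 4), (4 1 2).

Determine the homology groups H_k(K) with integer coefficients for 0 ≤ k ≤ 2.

We work with the vertex ordering 0 < 1 < 2 < 3 < 4 < 5 < 6. The simplices of K, each written with vertices in increasing order, are:

  0-simplices (7): [0], [1], [2], [3], [4], [5], [6]
  1-simplices (18): [0,2], [0,3], [0,4], [0,5], [0,6], [1,2], [1,3], [1,4], [1,5], [1,6], [2,4], [2,5], [2,6], [3,4], [3,5], [4,5], [4,6], [5,6]
  2-simplices (12): [0,2,5], [0,2,6], [0,3,4], [0,3,5], [0,4,6], [1,2,4], [1,2,6], [1,3,4], [1,3,5], [1,5,6], [2,4,5], [4,5,6]

so the chain groups are C_0 ≅ Z^7, C_1 ≅ Z^18, C_2 ≅ Z^12.

∂_1: C_1 → C_0 is given by ∂[p,q] = [q] − [p]. For instance
  ∂[1,2] = [2] − [1].
As a 7×18 matrix over Z this has rank 6, with invariant factors (1,1,1,1,1,1).

∂_2: C_2 → C_1 acts by ∂[p,q,r] = [q,r] − [p,r] + [p,q]. For instance
  ∂[0,3,5] = [3,5] − [0,5] + [0,3],
  ∂[0,2,6] = [2,6] − [0,6] + [0,2].
The 18×12 boundary matrix has rank 12 and Smith normal form diag(1,1,1,1,1,1,1,1,1,1,1,2).

Computing H_k = (kernel of ∂_k) / (image of ∂_{k+1}):

  H_0: rank C_0 − rank ∂_1 = 7 − 6 = 1, and the invariant factors of ∂_1 are all 1, so H_0 = Z.
  H_1: rank ker ∂_1 − rank ∂_2 = (18 − 6) − 12 = 0, and ∂_2 has invariant factor 2 > 1, so H_1 = Z/2.
  H_2: rank ker ∂_2 − rank ∂_3 = (12 − 12) − 0 = 0, and there is no ∂_3, so H_2 = 0.

As a check, the Euler characteristic is 7 − 18 + 12 = 1, which agrees with 1 − 0 + 0 = 1.

H_0 ≅ Z,  H_1 ≅ Z/2,  H_2 = 0.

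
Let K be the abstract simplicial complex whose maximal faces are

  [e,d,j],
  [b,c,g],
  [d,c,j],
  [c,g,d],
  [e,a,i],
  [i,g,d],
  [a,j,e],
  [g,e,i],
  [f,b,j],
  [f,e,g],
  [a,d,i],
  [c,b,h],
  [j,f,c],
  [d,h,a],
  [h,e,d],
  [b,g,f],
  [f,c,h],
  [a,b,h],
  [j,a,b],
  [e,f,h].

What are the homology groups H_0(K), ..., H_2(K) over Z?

We work with the vertex ordering a < b < c < d < e < f < g < h < i < j. The simplices of K, each written with vertices in increasing order, are:

  0-simplices (10): a, b, c, d, e, f, g, h, i, j
  1-simplices (30): ab, ad, ae, ah, ai, aj, bc, bf, bg, bh, bj, cd, cf, cg, ch, cj, de, dg, dh, di, dj, ef, eg, eh, ei, ej, fg, fh, fj, gi
  2-simplices (20): abh, abj, adh, adi, aei, aej, bcg, bch, bfg, bfj, cdg, cdj, cfh, cfj, deh, dej, dgi, efg, efh, egi

giving chain groups C_0 ≅ Z^10, C_1 ≅ Z^30, C_2 ≅ Z^20.

The boundary map ∂_1: C_1 → C_0 is given by ∂[p,q] = [q] − [p]. For instance
  ∂ah = h − a.
The resulting 10×30 matrix has rank 9, and its Smith normal form has invariant factors (1,1,1,1,1,1,1,1,1).

∂_2: C_2 → C_1 maps a triangle to the signed sum of its edges. For instance
  ∂deh = eh − dh + de,
  ∂cfj = fj − cj + cf.
The resulting 30×20 matrix has rank 20, and its Smith normal form has invariant factors (1,1,1,1,1,1,1,1,1,1,1,1,1,1,1,1,1,1,1,2).

Reading off H_k = ker ∂_k / im ∂_{k+1}:

  H_0: rank C_0 − rank ∂_1 = 10 − 9 = 1, and the invariant factors of ∂_1 are all 1, so H_0 ≅ Z.
  H_1: rank ker ∂_1 − rank ∂_2 = (30 − 9) − 20 = 1, and ∂_2 has invariant factor 2 > 1, so H_1 ≅ Z ⊕ Z_2.
  H_2: rank ker ∂_2 − rank ∂_3 = (20 − 20) − 0 = 0, and there is no ∂_3, so H_2 ≅ 0.

H_0 ≅ Z,  H_1 ≅ Z ⊕ Z_2,  H_2 = 0.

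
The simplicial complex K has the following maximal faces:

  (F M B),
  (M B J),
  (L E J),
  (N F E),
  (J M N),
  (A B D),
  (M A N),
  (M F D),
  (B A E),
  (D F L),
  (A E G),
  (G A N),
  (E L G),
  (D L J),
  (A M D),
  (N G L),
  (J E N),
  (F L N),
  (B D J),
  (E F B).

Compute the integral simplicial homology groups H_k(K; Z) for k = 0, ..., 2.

H_0 = Z,  H_1 = Z ⊕ Z/2,  H_2 = 0.

Order the vertices as A < B < D < E < F < G < J < L < M < N. Listing each simplex with vertices in this order, K has dimension 2 with simplices:

  0-simplices (10): A, B, D, E, F, G, J, L, M, N
  1-simplices (30): AB, AD, AE, AG, AM, AN, BD, BE, BF, BJ, BM, DF, DJ, DL, DM, EF, EG, EJ, EL, EN, FL, FM, FN, GL, GN, JL, JM, JN, LN, MN
  2-simplices (20): ABD, ABE, ADM, AEG, AGN, AMN, BDJ, BEF, BFM, BJM, DFL, DFM, DJL, EFN, EGL, EJL, EJN, FLN, GLN, JMN

Hence C_0 ≅ Z^10, C_1 ≅ Z^30, C_2 ≅ Z^20.

Boundary ∂_1: C_1 → C_0 maps an edge to its endpoints' difference, ∂[p,q] = q − p.
This gives a 10×30 integer matrix of rank 9; reducing to Smith normal form yields diagonal entries (1,1,1,1,1,1,1,1,1).

Boundary ∂_2: C_2 → C_1 sends each 2-simplex [p,q,r] to [q,r] − [p,r] + [p,q]. For instance
  ∂AEG = EG − AG + AE,
  ∂ABE = BE − AE + AB.
This gives a 30×20 integer matrix of rank 20; reducing to Smith normal form yields diagonal entries (1,1,1,1,1,1,1,1,1,1,1,1,1,1,1,1,1,1,1,2).

Now H_k = ker ∂_k / im ∂_{k+1}, so:

  H_0: rank C_0 − rank ∂_1 = 10 − 9 = 1, and the invariant factors of ∂_1 are all 1, so H_0 ≅ Z.
  H_1: rank ker ∂_1 − rank ∂_2 = (30 − 9) − 20 = 1, and ∂_2 has invariant factor 2 > 1, so H_1 ≅ Z ⊕ Z/2.
  H_2: rank ker ∂_2 − rank ∂_3 = (20 − 20) − 0 = 0, and there is no ∂_3, so H_2 ≅ 0.

As a check, the Euler characteristic is 10 − 30 + 20 = 0, which agrees with 1 − 1 + 0 = 0.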